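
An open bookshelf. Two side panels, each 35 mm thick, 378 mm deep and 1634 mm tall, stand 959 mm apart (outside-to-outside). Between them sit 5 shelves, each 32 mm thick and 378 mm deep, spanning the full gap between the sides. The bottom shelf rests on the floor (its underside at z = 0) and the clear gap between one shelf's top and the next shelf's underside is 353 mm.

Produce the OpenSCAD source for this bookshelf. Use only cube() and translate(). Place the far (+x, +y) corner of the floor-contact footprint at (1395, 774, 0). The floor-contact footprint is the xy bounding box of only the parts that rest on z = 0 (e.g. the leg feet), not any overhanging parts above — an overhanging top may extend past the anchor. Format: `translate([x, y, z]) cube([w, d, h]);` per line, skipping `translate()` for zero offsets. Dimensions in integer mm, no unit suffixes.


translate([436, 396, 0]) cube([35, 378, 1634]);
translate([1360, 396, 0]) cube([35, 378, 1634]);
translate([471, 396, 0]) cube([889, 378, 32]);
translate([471, 396, 385]) cube([889, 378, 32]);
translate([471, 396, 770]) cube([889, 378, 32]);
translate([471, 396, 1155]) cube([889, 378, 32]);
translate([471, 396, 1540]) cube([889, 378, 32]);


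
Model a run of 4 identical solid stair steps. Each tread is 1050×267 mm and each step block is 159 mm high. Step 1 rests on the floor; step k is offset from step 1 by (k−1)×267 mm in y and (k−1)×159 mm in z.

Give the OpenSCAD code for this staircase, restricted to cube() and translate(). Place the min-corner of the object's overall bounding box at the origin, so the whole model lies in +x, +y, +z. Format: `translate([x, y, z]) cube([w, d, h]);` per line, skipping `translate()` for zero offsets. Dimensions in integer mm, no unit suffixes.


cube([1050, 267, 159]);
translate([0, 267, 159]) cube([1050, 267, 159]);
translate([0, 534, 318]) cube([1050, 267, 159]);
translate([0, 801, 477]) cube([1050, 267, 159]);


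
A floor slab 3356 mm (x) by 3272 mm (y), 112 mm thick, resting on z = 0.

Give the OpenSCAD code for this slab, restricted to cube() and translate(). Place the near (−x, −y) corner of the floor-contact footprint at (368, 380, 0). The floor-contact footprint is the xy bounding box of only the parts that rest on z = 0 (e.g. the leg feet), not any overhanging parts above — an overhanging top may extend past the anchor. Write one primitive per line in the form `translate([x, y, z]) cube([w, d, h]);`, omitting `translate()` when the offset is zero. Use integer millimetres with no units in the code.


translate([368, 380, 0]) cube([3356, 3272, 112]);


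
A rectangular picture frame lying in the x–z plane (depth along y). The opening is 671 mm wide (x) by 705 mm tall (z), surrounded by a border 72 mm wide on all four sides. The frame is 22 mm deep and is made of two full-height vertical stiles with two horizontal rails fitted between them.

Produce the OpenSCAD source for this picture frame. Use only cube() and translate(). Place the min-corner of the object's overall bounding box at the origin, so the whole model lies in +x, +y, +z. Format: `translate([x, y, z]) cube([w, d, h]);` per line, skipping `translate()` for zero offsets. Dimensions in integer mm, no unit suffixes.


cube([72, 22, 849]);
translate([743, 0, 0]) cube([72, 22, 849]);
translate([72, 0, 0]) cube([671, 22, 72]);
translate([72, 0, 777]) cube([671, 22, 72]);


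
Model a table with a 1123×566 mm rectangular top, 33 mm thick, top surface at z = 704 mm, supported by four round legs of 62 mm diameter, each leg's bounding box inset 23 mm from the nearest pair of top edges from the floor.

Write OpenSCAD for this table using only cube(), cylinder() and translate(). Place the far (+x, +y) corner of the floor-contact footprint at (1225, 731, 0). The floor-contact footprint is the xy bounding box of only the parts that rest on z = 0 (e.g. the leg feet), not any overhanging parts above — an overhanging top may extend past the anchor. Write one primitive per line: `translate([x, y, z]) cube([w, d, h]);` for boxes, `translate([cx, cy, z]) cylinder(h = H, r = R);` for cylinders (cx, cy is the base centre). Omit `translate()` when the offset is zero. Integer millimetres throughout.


translate([125, 188, 671]) cube([1123, 566, 33]);
translate([179, 242, 0]) cylinder(h = 671, r = 31);
translate([1194, 242, 0]) cylinder(h = 671, r = 31);
translate([179, 700, 0]) cylinder(h = 671, r = 31);
translate([1194, 700, 0]) cylinder(h = 671, r = 31);


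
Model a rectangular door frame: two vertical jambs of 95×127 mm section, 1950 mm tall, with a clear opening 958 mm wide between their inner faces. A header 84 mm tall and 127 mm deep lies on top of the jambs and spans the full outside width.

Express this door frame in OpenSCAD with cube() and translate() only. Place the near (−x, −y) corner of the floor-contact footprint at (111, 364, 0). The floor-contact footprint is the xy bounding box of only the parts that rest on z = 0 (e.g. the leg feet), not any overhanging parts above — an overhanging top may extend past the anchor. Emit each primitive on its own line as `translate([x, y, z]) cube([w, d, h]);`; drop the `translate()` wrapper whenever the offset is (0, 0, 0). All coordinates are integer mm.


translate([111, 364, 0]) cube([95, 127, 1950]);
translate([1164, 364, 0]) cube([95, 127, 1950]);
translate([111, 364, 1950]) cube([1148, 127, 84]);


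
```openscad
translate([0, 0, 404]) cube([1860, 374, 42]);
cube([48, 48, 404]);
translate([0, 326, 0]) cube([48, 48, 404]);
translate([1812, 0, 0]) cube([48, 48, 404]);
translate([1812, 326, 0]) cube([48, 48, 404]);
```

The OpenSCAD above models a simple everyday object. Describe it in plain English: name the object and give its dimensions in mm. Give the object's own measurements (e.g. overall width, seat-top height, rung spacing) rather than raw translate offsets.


A bench: a 1860×374 mm seat slab, 42 mm thick, top at z = 446 mm, on four 48×48 mm square legs flush with the seat corners and standing on z = 0.


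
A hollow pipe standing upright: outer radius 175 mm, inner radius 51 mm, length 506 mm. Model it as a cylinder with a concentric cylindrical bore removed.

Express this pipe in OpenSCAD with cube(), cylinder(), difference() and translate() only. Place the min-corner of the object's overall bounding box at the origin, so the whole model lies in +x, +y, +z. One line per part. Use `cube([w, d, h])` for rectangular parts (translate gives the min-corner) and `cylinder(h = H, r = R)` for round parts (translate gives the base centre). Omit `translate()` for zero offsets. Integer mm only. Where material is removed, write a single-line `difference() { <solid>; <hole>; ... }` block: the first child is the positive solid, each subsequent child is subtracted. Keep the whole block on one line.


difference() { translate([175, 175, 0]) cylinder(h = 506, r = 175); translate([175, 175, 0]) cylinder(h = 506, r = 51); }


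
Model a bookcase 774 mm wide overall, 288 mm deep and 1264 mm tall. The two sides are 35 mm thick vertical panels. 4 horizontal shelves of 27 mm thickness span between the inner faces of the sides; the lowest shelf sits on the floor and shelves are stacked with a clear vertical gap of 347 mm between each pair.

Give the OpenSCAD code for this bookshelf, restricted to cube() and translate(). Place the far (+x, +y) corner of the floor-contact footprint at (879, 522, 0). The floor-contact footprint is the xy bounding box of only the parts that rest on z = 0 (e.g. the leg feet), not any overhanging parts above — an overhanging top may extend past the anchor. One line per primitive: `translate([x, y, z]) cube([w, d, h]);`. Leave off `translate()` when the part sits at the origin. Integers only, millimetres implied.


translate([105, 234, 0]) cube([35, 288, 1264]);
translate([844, 234, 0]) cube([35, 288, 1264]);
translate([140, 234, 0]) cube([704, 288, 27]);
translate([140, 234, 374]) cube([704, 288, 27]);
translate([140, 234, 748]) cube([704, 288, 27]);
translate([140, 234, 1122]) cube([704, 288, 27]);


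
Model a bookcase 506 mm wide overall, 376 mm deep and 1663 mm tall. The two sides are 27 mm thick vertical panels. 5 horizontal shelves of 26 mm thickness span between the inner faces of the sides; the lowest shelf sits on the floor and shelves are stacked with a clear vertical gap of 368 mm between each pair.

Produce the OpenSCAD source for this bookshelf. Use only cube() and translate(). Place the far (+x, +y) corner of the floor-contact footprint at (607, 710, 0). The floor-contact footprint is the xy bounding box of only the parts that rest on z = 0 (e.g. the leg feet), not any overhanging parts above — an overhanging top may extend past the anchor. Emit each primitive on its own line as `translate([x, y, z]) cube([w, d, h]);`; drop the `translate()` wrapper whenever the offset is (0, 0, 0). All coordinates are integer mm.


translate([101, 334, 0]) cube([27, 376, 1663]);
translate([580, 334, 0]) cube([27, 376, 1663]);
translate([128, 334, 0]) cube([452, 376, 26]);
translate([128, 334, 394]) cube([452, 376, 26]);
translate([128, 334, 788]) cube([452, 376, 26]);
translate([128, 334, 1182]) cube([452, 376, 26]);
translate([128, 334, 1576]) cube([452, 376, 26]);


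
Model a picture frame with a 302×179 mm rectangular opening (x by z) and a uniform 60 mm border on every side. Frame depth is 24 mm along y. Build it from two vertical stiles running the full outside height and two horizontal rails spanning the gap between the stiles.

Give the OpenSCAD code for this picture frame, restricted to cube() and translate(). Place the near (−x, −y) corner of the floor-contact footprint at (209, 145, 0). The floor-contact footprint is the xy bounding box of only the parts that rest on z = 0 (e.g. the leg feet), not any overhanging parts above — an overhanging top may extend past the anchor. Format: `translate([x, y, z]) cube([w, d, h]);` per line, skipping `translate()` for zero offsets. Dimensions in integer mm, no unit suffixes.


translate([209, 145, 0]) cube([60, 24, 299]);
translate([571, 145, 0]) cube([60, 24, 299]);
translate([269, 145, 0]) cube([302, 24, 60]);
translate([269, 145, 239]) cube([302, 24, 60]);


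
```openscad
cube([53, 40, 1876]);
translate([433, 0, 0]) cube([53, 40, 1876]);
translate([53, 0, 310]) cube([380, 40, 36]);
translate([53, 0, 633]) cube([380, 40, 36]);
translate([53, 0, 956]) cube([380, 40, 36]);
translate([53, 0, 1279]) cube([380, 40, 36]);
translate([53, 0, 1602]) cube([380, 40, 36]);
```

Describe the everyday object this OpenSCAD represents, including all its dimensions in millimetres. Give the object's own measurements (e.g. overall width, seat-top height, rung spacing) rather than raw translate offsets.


A straight ladder. Two 53×40 mm vertical rails, 1876 mm tall, stand 486 mm apart (outside-to-outside) with their front faces coplanar on the −y side. 5 rungs, each 40 mm deep and 36 mm tall, span between the inner faces of the rails, front faces flush with the rails. The lowest rung's underside is at z = 310 mm and rungs are spaced 323 mm apart (underside to underside).


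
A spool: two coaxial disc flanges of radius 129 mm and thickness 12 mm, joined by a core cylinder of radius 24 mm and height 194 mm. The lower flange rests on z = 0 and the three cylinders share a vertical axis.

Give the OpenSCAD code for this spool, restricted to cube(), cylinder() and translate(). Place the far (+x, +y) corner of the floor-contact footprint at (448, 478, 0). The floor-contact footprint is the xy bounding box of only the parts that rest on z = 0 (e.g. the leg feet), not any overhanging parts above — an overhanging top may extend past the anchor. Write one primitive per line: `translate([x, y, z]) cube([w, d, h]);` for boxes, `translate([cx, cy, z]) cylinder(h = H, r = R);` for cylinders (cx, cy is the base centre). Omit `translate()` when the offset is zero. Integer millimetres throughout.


translate([319, 349, 0]) cylinder(h = 12, r = 129);
translate([319, 349, 12]) cylinder(h = 194, r = 24);
translate([319, 349, 206]) cylinder(h = 12, r = 129);


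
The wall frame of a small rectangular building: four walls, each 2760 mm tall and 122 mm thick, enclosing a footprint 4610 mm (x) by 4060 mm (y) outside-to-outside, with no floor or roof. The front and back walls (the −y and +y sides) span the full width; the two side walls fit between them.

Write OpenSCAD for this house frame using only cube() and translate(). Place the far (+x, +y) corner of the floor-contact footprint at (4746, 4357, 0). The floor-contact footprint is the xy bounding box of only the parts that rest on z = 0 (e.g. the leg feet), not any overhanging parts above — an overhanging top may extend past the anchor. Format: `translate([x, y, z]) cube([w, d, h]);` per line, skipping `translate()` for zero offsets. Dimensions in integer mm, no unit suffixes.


translate([136, 297, 0]) cube([4610, 122, 2760]);
translate([136, 4235, 0]) cube([4610, 122, 2760]);
translate([136, 419, 0]) cube([122, 3816, 2760]);
translate([4624, 419, 0]) cube([122, 3816, 2760]);


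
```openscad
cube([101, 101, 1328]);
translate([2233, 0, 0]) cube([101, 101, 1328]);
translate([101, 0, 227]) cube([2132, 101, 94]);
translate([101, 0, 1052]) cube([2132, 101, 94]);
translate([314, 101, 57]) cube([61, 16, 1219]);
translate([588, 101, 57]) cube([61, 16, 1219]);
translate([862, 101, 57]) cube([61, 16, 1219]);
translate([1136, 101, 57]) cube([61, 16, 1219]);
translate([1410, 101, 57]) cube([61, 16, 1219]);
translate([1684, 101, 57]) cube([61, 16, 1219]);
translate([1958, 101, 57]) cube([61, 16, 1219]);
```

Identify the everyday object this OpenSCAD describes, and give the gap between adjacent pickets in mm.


A fence section. The picket gap is 213 mm.

Two posts, two rails, 7 pickets — a fence section. Span 2132 mm holds 7 pickets of 61 mm with 8 equal gaps: ⌊(2132 − 7·61) / 8⌋ = 213 mm.


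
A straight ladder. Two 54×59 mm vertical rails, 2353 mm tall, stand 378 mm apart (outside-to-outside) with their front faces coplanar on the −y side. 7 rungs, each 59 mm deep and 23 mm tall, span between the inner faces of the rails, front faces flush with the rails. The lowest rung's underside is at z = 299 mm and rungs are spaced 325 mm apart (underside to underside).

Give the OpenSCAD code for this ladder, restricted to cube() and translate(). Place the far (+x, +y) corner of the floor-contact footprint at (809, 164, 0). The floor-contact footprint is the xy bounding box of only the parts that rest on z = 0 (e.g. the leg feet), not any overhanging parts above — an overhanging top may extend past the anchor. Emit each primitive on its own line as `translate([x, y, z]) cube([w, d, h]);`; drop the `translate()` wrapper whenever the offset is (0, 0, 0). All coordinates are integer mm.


// rung span = 378 - 2*54 = 270
// rung[k] z = 299 + k*325
translate([431, 105, 0]) cube([54, 59, 2353]);
translate([755, 105, 0]) cube([54, 59, 2353]);
translate([485, 105, 299]) cube([270, 59, 23]);
translate([485, 105, 624]) cube([270, 59, 23]);
translate([485, 105, 949]) cube([270, 59, 23]);
translate([485, 105, 1274]) cube([270, 59, 23]);
translate([485, 105, 1599]) cube([270, 59, 23]);
translate([485, 105, 1924]) cube([270, 59, 23]);
translate([485, 105, 2249]) cube([270, 59, 23]);


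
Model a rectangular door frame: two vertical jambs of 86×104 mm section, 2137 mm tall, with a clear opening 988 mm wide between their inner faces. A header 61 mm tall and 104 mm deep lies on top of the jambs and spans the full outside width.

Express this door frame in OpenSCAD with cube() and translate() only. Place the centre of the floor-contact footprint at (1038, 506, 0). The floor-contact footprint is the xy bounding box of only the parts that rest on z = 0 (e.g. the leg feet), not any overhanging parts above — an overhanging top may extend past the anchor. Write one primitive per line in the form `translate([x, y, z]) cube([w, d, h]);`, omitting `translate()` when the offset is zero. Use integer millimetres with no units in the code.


translate([458, 454, 0]) cube([86, 104, 2137]);
translate([1532, 454, 0]) cube([86, 104, 2137]);
translate([458, 454, 2137]) cube([1160, 104, 61]);


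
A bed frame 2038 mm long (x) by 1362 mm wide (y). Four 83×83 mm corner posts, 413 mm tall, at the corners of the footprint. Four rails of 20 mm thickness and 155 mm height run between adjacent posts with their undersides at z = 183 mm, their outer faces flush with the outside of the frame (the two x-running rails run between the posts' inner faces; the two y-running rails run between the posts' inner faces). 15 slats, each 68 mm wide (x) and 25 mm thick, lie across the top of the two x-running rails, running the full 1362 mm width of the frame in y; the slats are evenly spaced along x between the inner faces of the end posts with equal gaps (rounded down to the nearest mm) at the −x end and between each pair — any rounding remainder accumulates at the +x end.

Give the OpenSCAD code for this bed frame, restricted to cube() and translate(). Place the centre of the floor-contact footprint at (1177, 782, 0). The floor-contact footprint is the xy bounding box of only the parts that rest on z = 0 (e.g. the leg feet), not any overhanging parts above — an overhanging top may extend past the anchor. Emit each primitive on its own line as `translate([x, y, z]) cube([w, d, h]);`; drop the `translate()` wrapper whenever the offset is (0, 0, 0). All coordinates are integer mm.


translate([158, 101, 0]) cube([83, 83, 413]);
translate([158, 1380, 0]) cube([83, 83, 413]);
translate([2113, 101, 0]) cube([83, 83, 413]);
translate([2113, 1380, 0]) cube([83, 83, 413]);
translate([241, 101, 183]) cube([1872, 20, 155]);
translate([241, 1443, 183]) cube([1872, 20, 155]);
translate([158, 184, 183]) cube([20, 1196, 155]);
translate([2176, 184, 183]) cube([20, 1196, 155]);
translate([294, 101, 338]) cube([68, 1362, 25]);
translate([415, 101, 338]) cube([68, 1362, 25]);
translate([536, 101, 338]) cube([68, 1362, 25]);
translate([657, 101, 338]) cube([68, 1362, 25]);
translate([778, 101, 338]) cube([68, 1362, 25]);
translate([899, 101, 338]) cube([68, 1362, 25]);
translate([1020, 101, 338]) cube([68, 1362, 25]);
translate([1141, 101, 338]) cube([68, 1362, 25]);
translate([1262, 101, 338]) cube([68, 1362, 25]);
translate([1383, 101, 338]) cube([68, 1362, 25]);
translate([1504, 101, 338]) cube([68, 1362, 25]);
translate([1625, 101, 338]) cube([68, 1362, 25]);
translate([1746, 101, 338]) cube([68, 1362, 25]);
translate([1867, 101, 338]) cube([68, 1362, 25]);
translate([1988, 101, 338]) cube([68, 1362, 25]);


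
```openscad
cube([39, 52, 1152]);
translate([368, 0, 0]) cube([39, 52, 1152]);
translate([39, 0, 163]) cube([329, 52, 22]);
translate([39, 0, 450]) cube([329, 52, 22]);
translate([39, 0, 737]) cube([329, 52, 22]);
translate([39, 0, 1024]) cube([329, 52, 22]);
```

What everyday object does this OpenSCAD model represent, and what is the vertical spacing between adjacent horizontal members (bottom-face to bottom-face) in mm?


A ladder. The rung spacing is 287 mm.

Two tall 39×52 posts with 4 short bars between them — a ladder. Adjacent rungs sit at z = 163 and z = 450, so the spacing is 450 − 163 = 287 mm.


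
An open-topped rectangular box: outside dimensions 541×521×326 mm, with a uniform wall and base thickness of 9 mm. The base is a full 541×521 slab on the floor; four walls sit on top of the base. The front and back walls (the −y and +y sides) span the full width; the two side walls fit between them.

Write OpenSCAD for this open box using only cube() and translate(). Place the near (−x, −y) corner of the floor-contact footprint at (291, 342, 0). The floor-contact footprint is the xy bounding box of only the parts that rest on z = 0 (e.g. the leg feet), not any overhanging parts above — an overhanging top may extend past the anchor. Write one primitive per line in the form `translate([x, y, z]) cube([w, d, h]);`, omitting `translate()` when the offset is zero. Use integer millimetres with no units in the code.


translate([291, 342, 0]) cube([541, 521, 9]);
translate([291, 342, 9]) cube([541, 9, 317]);
translate([291, 854, 9]) cube([541, 9, 317]);
translate([291, 351, 9]) cube([9, 503, 317]);
translate([823, 351, 9]) cube([9, 503, 317]);


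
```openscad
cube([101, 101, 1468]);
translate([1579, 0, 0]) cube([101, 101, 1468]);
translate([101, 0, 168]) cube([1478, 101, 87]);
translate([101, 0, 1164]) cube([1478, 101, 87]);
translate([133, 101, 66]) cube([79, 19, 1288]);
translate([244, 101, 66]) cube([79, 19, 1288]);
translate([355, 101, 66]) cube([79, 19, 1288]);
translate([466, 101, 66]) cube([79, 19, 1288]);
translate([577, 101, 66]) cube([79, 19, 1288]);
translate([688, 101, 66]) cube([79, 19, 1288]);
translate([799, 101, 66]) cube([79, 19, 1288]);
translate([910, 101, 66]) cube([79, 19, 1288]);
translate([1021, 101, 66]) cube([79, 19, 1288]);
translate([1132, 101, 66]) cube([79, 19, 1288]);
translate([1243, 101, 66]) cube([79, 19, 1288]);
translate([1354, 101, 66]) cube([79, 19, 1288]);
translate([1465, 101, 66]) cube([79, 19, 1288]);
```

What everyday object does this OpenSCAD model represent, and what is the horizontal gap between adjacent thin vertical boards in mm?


A fence section. The picket gap is 32 mm.

Two posts, two rails, 13 pickets — a fence section. Span 1478 mm holds 13 pickets of 79 mm with 14 equal gaps: ⌊(1478 − 13·79) / 14⌋ = 32 mm.


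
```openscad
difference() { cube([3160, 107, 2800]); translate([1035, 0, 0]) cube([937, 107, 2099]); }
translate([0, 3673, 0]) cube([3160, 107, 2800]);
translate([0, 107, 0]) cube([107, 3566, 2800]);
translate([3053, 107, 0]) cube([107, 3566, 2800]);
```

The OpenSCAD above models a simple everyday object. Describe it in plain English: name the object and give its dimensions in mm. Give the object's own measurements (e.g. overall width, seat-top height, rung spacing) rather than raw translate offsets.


A single room: four walls, each 2800 mm tall and 107 mm thick, enclosing an outside footprint 3160×3780 mm (x × y), no floor or roof. The front and back walls (−y and +y sides) run the full x-width; the side walls fit between their inner faces. A door opening 937 mm wide and 2099 mm tall is cut through the front wall from the floor up, its −x edge 1035 mm from the wall's −x end.


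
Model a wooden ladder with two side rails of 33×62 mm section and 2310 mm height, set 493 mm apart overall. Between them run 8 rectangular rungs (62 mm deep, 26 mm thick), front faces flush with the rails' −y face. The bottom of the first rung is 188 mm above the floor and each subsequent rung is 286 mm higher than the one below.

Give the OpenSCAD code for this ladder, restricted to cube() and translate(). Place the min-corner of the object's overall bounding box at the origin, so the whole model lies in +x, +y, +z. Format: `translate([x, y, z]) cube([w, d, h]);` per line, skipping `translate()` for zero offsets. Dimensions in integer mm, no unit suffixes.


cube([33, 62, 2310]);
translate([460, 0, 0]) cube([33, 62, 2310]);
translate([33, 0, 188]) cube([427, 62, 26]);
translate([33, 0, 474]) cube([427, 62, 26]);
translate([33, 0, 760]) cube([427, 62, 26]);
translate([33, 0, 1046]) cube([427, 62, 26]);
translate([33, 0, 1332]) cube([427, 62, 26]);
translate([33, 0, 1618]) cube([427, 62, 26]);
translate([33, 0, 1904]) cube([427, 62, 26]);
translate([33, 0, 2190]) cube([427, 62, 26]);


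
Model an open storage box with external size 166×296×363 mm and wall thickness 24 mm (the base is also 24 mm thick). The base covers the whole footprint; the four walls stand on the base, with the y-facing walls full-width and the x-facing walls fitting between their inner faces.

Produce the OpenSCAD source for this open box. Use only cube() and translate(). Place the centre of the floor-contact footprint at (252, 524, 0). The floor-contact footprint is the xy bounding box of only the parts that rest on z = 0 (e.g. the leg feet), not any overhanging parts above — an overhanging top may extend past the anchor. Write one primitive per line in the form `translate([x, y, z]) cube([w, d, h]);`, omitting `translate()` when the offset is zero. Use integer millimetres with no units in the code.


translate([169, 376, 0]) cube([166, 296, 24]);
translate([169, 376, 24]) cube([166, 24, 339]);
translate([169, 648, 24]) cube([166, 24, 339]);
translate([169, 400, 24]) cube([24, 248, 339]);
translate([311, 400, 24]) cube([24, 248, 339]);


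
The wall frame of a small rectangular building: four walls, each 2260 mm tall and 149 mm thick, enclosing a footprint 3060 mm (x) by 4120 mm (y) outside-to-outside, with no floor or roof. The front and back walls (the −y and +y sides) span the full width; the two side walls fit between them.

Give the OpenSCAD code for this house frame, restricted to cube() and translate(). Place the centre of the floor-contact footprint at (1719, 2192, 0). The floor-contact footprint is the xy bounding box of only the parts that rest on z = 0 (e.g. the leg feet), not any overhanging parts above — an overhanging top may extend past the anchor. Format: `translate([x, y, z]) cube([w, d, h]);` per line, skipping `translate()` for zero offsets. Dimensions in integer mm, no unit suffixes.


translate([189, 132, 0]) cube([3060, 149, 2260]);
translate([189, 4103, 0]) cube([3060, 149, 2260]);
translate([189, 281, 0]) cube([149, 3822, 2260]);
translate([3100, 281, 0]) cube([149, 3822, 2260]);


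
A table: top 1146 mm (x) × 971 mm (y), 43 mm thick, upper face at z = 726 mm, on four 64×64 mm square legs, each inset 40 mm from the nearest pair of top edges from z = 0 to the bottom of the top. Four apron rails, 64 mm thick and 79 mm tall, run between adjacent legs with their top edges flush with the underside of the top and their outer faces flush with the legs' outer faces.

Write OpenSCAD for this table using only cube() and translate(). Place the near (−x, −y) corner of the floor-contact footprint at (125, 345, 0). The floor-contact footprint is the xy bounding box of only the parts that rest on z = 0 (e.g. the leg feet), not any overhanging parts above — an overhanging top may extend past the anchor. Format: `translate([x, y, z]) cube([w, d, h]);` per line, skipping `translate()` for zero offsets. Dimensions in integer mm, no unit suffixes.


// leg_h = 726 - 43 = 683
// apron z = 683 - 79 = 604
translate([85, 305, 683]) cube([1146, 971, 43]);
translate([125, 345, 0]) cube([64, 64, 683]);
translate([1127, 345, 0]) cube([64, 64, 683]);
translate([125, 1172, 0]) cube([64, 64, 683]);
translate([1127, 1172, 0]) cube([64, 64, 683]);
translate([189, 345, 604]) cube([938, 64, 79]);
translate([189, 1172, 604]) cube([938, 64, 79]);
translate([125, 409, 604]) cube([64, 763, 79]);
translate([1127, 409, 604]) cube([64, 763, 79]);


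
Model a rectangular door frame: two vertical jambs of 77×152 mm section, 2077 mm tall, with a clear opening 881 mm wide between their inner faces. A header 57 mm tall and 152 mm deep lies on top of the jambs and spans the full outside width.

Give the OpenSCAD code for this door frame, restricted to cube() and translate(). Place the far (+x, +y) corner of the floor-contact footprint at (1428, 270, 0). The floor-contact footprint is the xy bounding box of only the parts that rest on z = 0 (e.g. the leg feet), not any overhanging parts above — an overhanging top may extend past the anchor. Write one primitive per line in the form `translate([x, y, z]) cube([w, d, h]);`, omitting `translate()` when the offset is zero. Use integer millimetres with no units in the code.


translate([393, 118, 0]) cube([77, 152, 2077]);
translate([1351, 118, 0]) cube([77, 152, 2077]);
translate([393, 118, 2077]) cube([1035, 152, 57]);


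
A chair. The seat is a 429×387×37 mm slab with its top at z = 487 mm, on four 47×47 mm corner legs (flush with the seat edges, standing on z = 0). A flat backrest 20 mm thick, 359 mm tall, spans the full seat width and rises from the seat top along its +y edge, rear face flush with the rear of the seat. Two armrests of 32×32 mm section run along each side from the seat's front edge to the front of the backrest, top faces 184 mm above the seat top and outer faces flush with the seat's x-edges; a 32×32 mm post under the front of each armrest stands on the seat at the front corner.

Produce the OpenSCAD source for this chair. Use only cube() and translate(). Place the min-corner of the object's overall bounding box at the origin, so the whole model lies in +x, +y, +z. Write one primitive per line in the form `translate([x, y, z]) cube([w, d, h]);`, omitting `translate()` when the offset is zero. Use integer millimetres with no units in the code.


// leg_h = 487 - 37 = 450
// arm post h = 184 - 32 = 152
translate([0, 0, 450]) cube([429, 387, 37]);
cube([47, 47, 450]);
translate([382, 0, 0]) cube([47, 47, 450]);
translate([0, 340, 0]) cube([47, 47, 450]);
translate([382, 340, 0]) cube([47, 47, 450]);
translate([0, 367, 487]) cube([429, 20, 359]);
translate([0, 0, 639]) cube([32, 367, 32]);
translate([397, 0, 639]) cube([32, 367, 32]);
translate([0, 0, 487]) cube([32, 32, 152]);
translate([397, 0, 487]) cube([32, 32, 152]);


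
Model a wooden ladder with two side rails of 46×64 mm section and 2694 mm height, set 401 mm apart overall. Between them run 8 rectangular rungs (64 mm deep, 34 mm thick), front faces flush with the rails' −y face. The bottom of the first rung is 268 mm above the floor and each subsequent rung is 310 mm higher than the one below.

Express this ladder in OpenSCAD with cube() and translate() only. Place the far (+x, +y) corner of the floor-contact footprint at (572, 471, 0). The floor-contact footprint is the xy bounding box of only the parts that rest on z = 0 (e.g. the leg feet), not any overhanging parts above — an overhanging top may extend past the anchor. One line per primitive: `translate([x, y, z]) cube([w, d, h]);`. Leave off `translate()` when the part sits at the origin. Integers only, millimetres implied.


translate([171, 407, 0]) cube([46, 64, 2694]);
translate([526, 407, 0]) cube([46, 64, 2694]);
translate([217, 407, 268]) cube([309, 64, 34]);
translate([217, 407, 578]) cube([309, 64, 34]);
translate([217, 407, 888]) cube([309, 64, 34]);
translate([217, 407, 1198]) cube([309, 64, 34]);
translate([217, 407, 1508]) cube([309, 64, 34]);
translate([217, 407, 1818]) cube([309, 64, 34]);
translate([217, 407, 2128]) cube([309, 64, 34]);
translate([217, 407, 2438]) cube([309, 64, 34]);


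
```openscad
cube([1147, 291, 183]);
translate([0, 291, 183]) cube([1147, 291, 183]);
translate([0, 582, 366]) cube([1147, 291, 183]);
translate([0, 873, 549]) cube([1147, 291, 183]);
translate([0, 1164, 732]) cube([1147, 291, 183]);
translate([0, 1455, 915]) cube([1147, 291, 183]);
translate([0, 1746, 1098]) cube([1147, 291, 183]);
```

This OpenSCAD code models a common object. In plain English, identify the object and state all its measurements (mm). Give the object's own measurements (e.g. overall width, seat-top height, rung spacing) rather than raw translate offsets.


A straight staircase of 7 solid steps. Each step is 1147 mm wide (x), 291 mm deep (y, the going) and 183 mm tall (the rise). The first step rests on the floor; each subsequent step sits one going further in +y and one rise higher in +z, directly behind and above the previous step with no overlap.


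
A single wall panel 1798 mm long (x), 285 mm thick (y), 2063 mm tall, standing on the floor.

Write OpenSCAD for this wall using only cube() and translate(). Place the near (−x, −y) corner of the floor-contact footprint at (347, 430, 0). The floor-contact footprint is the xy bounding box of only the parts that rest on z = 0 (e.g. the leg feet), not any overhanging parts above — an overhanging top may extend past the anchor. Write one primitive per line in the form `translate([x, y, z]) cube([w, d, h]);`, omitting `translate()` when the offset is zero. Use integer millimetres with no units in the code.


translate([347, 430, 0]) cube([1798, 285, 2063]);


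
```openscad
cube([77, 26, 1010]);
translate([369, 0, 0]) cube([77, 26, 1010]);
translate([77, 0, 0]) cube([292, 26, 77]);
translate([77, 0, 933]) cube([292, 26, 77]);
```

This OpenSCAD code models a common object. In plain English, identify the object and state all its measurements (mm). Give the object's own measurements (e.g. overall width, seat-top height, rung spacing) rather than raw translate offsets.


A rectangular picture frame lying in the x–z plane (depth along y). The opening is 292 mm wide (x) by 856 mm tall (z), surrounded by a border 77 mm wide on all four sides. The frame is 26 mm deep and is made of two full-height vertical stiles with two horizontal rails fitted between them.


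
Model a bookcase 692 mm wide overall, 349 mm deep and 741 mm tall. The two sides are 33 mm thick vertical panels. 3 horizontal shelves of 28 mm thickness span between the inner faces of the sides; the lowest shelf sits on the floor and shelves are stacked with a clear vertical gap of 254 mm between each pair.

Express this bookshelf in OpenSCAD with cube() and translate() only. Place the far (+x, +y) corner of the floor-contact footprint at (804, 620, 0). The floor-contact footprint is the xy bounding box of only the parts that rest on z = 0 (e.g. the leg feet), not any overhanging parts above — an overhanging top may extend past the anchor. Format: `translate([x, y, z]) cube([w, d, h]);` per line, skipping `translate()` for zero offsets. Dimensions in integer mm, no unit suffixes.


translate([112, 271, 0]) cube([33, 349, 741]);
translate([771, 271, 0]) cube([33, 349, 741]);
translate([145, 271, 0]) cube([626, 349, 28]);
translate([145, 271, 282]) cube([626, 349, 28]);
translate([145, 271, 564]) cube([626, 349, 28]);


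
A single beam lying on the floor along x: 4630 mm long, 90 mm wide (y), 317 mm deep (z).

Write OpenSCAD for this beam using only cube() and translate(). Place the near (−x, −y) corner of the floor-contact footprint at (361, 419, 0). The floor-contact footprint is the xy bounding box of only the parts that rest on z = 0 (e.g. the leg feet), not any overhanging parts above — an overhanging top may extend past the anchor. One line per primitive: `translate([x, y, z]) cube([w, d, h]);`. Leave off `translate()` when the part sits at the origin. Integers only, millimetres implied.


translate([361, 419, 0]) cube([4630, 90, 317]);


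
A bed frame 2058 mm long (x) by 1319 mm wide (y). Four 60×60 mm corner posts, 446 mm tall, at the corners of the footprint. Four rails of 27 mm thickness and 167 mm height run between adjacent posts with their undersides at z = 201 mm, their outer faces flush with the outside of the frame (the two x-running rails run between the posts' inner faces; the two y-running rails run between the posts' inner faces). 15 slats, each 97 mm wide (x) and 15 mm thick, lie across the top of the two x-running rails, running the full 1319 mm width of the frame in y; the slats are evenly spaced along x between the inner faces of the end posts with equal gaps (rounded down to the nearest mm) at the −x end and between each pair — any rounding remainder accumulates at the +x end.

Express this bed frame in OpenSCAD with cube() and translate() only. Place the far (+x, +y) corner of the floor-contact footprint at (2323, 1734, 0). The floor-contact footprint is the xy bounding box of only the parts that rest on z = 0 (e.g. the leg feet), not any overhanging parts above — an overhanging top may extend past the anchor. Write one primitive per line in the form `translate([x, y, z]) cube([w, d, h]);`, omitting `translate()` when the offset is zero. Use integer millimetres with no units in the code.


translate([265, 415, 0]) cube([60, 60, 446]);
translate([265, 1674, 0]) cube([60, 60, 446]);
translate([2263, 415, 0]) cube([60, 60, 446]);
translate([2263, 1674, 0]) cube([60, 60, 446]);
translate([325, 415, 201]) cube([1938, 27, 167]);
translate([325, 1707, 201]) cube([1938, 27, 167]);
translate([265, 475, 201]) cube([27, 1199, 167]);
translate([2296, 475, 201]) cube([27, 1199, 167]);
translate([355, 415, 368]) cube([97, 1319, 15]);
translate([482, 415, 368]) cube([97, 1319, 15]);
translate([609, 415, 368]) cube([97, 1319, 15]);
translate([736, 415, 368]) cube([97, 1319, 15]);
translate([863, 415, 368]) cube([97, 1319, 15]);
translate([990, 415, 368]) cube([97, 1319, 15]);
translate([1117, 415, 368]) cube([97, 1319, 15]);
translate([1244, 415, 368]) cube([97, 1319, 15]);
translate([1371, 415, 368]) cube([97, 1319, 15]);
translate([1498, 415, 368]) cube([97, 1319, 15]);
translate([1625, 415, 368]) cube([97, 1319, 15]);
translate([1752, 415, 368]) cube([97, 1319, 15]);
translate([1879, 415, 368]) cube([97, 1319, 15]);
translate([2006, 415, 368]) cube([97, 1319, 15]);
translate([2133, 415, 368]) cube([97, 1319, 15]);


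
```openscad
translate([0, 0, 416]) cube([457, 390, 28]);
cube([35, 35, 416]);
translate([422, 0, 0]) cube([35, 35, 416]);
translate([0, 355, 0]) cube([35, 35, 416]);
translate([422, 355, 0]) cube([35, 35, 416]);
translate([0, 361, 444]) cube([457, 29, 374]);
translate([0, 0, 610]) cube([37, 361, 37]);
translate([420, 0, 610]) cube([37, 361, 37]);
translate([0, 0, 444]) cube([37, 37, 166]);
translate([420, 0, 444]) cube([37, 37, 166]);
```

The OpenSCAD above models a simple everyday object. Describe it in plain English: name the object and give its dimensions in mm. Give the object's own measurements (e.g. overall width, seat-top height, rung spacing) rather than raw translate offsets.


A chair. The seat is a 457×390×28 mm slab with its top at z = 444 mm, on four 35×35 mm corner legs (flush with the seat edges, standing on z = 0). A flat backrest 29 mm thick, 374 mm tall, spans the full seat width and rises from the seat top along its +y edge, rear face flush with the rear of the seat. Two armrests of 37×37 mm section run along each side from the seat's front edge to the front of the backrest, top faces 203 mm above the seat top and outer faces flush with the seat's x-edges; a 37×37 mm post under the front of each armrest stands on the seat at the front corner.


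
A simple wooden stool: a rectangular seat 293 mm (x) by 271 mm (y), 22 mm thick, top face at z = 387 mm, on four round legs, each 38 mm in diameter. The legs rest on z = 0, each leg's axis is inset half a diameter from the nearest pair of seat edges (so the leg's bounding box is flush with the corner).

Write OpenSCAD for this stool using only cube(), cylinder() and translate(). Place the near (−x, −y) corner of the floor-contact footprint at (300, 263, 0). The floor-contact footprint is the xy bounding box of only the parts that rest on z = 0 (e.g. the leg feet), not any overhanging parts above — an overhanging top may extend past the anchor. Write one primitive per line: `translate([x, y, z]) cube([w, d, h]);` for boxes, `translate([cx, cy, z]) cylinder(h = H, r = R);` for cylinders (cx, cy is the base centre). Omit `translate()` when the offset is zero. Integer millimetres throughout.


translate([300, 263, 365]) cube([293, 271, 22]);
translate([319, 282, 0]) cylinder(h = 365, r = 19);
translate([574, 282, 0]) cylinder(h = 365, r = 19);
translate([319, 515, 0]) cylinder(h = 365, r = 19);
translate([574, 515, 0]) cylinder(h = 365, r = 19);


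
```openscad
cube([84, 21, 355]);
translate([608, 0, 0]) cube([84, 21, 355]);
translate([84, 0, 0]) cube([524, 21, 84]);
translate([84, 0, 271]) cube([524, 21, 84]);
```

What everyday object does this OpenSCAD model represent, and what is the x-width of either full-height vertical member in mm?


A picture frame. The border width is 84 mm.

Four thin pieces enclosing a rectangular opening — a picture frame. The two full-height stiles are 355 mm tall; the top rail sits at z = 271 and is 84 mm tall, so the border above the opening is 355 − 271 = 84 mm, matching the stile x-width.


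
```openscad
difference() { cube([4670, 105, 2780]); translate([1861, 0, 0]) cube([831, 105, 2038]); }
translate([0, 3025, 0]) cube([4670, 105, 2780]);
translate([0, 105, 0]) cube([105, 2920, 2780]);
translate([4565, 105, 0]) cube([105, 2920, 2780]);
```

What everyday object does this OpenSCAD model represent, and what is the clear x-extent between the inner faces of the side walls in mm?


A single room. The interior width is 4460 mm.

Four walls enclosing a rectangle with a door in the front wall — a room. Outside width 4670 minus two 105 mm walls gives 4460 mm.
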